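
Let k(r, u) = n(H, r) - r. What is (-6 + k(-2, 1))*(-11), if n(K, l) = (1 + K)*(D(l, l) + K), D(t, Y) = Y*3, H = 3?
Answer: 176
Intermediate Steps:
D(t, Y) = 3*Y
n(K, l) = (1 + K)*(K + 3*l) (n(K, l) = (1 + K)*(3*l + K) = (1 + K)*(K + 3*l))
k(r, u) = 12 + 11*r (k(r, u) = (3 + 3² + 3*r + 3*3*r) - r = (3 + 9 + 3*r + 9*r) - r = (12 + 12*r) - r = 12 + 11*r)
(-6 + k(-2, 1))*(-11) = (-6 + (12 + 11*(-2)))*(-11) = (-6 + (12 - 22))*(-11) = (-6 - 10)*(-11) = -16*(-11) = 176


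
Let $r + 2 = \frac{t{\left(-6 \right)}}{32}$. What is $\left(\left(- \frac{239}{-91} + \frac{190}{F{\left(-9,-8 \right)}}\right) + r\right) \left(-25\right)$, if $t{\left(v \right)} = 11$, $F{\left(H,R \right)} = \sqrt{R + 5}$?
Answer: $- \frac{70625}{2912} + \frac{4750 i \sqrt{3}}{3} \approx -24.253 + 2742.4 i$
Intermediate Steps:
$F{\left(H,R \right)} = \sqrt{5 + R}$
$r = - \frac{53}{32}$ ($r = -2 + \frac{11}{32} = - \frac{53}{32} \approx -1.6563$)
$\left(\left(- \frac{239}{-91} + \frac{190}{F{\left(-9,-8 \right)}}\right) + r\right) \left(-25\right) = \left(\left(- \frac{239}{-91} + \frac{190}{\sqrt{5 - 8}}\right) - \frac{53}{32}\right) \left(-25\right) = \left(\left(\left(-239\right) \left(- \frac{1}{91}\right) + \frac{190}{\sqrt{-3}}\right) - \frac{53}{32}\right) \left(-25\right) = \left(\left(\frac{239}{91} + \frac{190}{i \sqrt{3}}\right) - \frac{53}{32}\right) \left(-25\right) = \left(\left(\frac{239}{91} + 190 \left(- \frac{i \sqrt{3}}{3}\right)\right) - \frac{53}{32}\right) \left(-25\right) = \left(\left(\frac{239}{91} - \frac{190 i \sqrt{3}}{3}\right) - \frac{53}{32}\right) \left(-25\right) = \left(\frac{2825}{2912} - \frac{190 i \sqrt{3}}{3}\right) \left(-25\right) = - \frac{70625}{2912} + \frac{4750 i \sqrt{3}}{3}$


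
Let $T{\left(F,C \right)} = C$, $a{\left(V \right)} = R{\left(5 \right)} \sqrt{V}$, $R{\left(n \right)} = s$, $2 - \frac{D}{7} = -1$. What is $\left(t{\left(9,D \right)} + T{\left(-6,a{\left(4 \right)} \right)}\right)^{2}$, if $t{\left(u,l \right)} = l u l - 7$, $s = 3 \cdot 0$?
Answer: $15697444$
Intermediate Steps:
$s = 0$
$D = 21$ ($D = 14 - -7 = 14 + 7 = 21$)
$R{\left(n \right)} = 0$
$t{\left(u,l \right)} = -7 + u l^{2}$ ($t{\left(u,l \right)} = u l^{2} - 7 = -7 + u l^{2}$)
$a{\left(V \right)} = 0$ ($a{\left(V \right)} = 0 \sqrt{V} = 0$)
$\left(t{\left(9,D \right)} + T{\left(-6,a{\left(4 \right)} \right)}\right)^{2} = \left(\left(-7 + 9 \cdot 21^{2}\right) + 0\right)^{2} = \left(\left(-7 + 9 \cdot 441\right) + 0\right)^{2} = \left(\left(-7 + 3969\right) + 0\right)^{2} = \left(3962 + 0\right)^{2} = 3962^{2} = 15697444$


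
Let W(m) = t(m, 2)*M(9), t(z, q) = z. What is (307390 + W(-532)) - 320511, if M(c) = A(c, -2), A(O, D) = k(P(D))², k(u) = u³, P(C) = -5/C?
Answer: -2288061/16 ≈ -1.4300e+5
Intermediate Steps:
A(O, D) = 15625/D⁶ (A(O, D) = ((-5/D)³)² = (-125/D³)² = 15625/D⁶)
M(c) = 15625/64 (M(c) = 15625/(-2)⁶ = 15625*(1/64) = 15625/64)
W(m) = 15625*m/64 (W(m) = m*(15625/64) = 15625*m/64)
(307390 + W(-532)) - 320511 = (307390 + (15625/64)*(-532)) - 320511 = (307390 - 2078125/16) - 320511 = 2840115/16 - 320511 = -2288061/16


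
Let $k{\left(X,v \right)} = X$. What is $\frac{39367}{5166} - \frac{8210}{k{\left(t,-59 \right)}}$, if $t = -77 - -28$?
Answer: $\frac{6334549}{36162} \approx 175.17$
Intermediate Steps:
$t = -49$ ($t = -77 + 28 = -49$)
$\frac{39367}{5166} - \frac{8210}{k{\left(t,-59 \right)}} = \frac{39367}{5166} - \frac{8210}{-49} = 39367 \cdot \frac{1}{5166} - - \frac{8210}{49} = \frac{39367}{5166} + \frac{8210}{49} = \frac{6334549}{36162}$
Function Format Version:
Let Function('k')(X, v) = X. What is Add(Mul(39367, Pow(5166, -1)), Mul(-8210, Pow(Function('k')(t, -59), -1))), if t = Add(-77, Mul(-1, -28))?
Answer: Rational(6334549, 36162) ≈ 175.17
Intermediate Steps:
t = -49 (t = Add(-77, 28) = -49)
Add(Mul(39367, Pow(5166, -1)), Mul(-8210, Pow(Function('k')(t, -59), -1))) = Add(Mul(39367, Pow(5166, -1)), Mul(-8210, Pow(-49, -1))) = Add(Mul(39367, Rational(1, 5166)), Mul(-8210, Rational(-1, 49))) = Add(Rational(39367, 5166), Rational(8210, 49)) = Rational(6334549, 36162)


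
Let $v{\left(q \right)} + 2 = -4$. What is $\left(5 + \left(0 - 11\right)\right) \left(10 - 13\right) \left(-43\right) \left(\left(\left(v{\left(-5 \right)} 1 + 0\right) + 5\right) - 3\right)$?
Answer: $3096$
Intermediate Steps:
$v{\left(q \right)} = -6$ ($v{\left(q \right)} = -2 - 4 = -6$)
$\left(5 + \left(0 - 11\right)\right) \left(10 - 13\right) \left(-43\right) \left(\left(\left(v{\left(-5 \right)} 1 + 0\right) + 5\right) - 3\right) = \left(5 + \left(0 - 11\right)\right) \left(10 - 13\right) \left(-43\right) \left(\left(\left(\left(-6\right) 1 + 0\right) + 5\right) - 3\right) = \left(5 + \left(0 - 11\right)\right) \left(-3\right) \left(-43\right) \left(\left(\left(-6 + 0\right) + 5\right) - 3\right) = \left(5 - 11\right) \left(-3\right) \left(-43\right) \left(\left(-6 + 5\right) - 3\right) = \left(-6\right) \left(-3\right) \left(-43\right) \left(-1 - 3\right) = 18 \left(-43\right) \left(-4\right) = \left(-774\right) \left(-4\right) = 3096$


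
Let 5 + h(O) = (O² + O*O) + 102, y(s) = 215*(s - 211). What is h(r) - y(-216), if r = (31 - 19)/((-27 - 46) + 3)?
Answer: 112580022/1225 ≈ 91902.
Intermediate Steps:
y(s) = -45365 + 215*s (y(s) = 215*(-211 + s) = -45365 + 215*s)
r = -6/35 (r = 12/(-73 + 3) = 12/(-70) = 12*(-1/70) = -6/35 ≈ -0.17143)
h(O) = 97 + 2*O² (h(O) = -5 + ((O² + O*O) + 102) = -5 + ((O² + O²) + 102) = -5 + (2*O² + 102) = -5 + (102 + 2*O²) = 97 + 2*O²)
h(r) - y(-216) = (97 + 2*(-6/35)²) - (-45365 + 215*(-216)) = (97 + 2*(36/1225)) - (-45365 - 46440) = (97 + 72/1225) - 1*(-91805) = 118897/1225 + 91805 = 112580022/1225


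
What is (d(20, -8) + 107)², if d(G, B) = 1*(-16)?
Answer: 8281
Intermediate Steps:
d(G, B) = -16
(d(20, -8) + 107)² = (-16 + 107)² = 91² = 8281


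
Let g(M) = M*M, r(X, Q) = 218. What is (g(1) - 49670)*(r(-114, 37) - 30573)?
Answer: 1507702495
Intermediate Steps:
g(M) = M²
(g(1) - 49670)*(r(-114, 37) - 30573) = (1² - 49670)*(218 - 30573) = (1 - 49670)*(-30355) = -49669*(-30355) = 1507702495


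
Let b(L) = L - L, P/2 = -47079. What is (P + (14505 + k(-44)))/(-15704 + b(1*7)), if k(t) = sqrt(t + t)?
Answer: 79653/15704 - I*sqrt(22)/7852 ≈ 5.0721 - 0.00059735*I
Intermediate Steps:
P = -94158 (P = 2*(-47079) = -94158)
k(t) = sqrt(2)*sqrt(t) (k(t) = sqrt(2*t) = sqrt(2)*sqrt(t))
b(L) = 0
(P + (14505 + k(-44)))/(-15704 + b(1*7)) = (-94158 + (14505 + sqrt(2)*sqrt(-44)))/(-15704 + 0) = (-94158 + (14505 + sqrt(2)*(2*I*sqrt(11))))/(-15704) = (-94158 + (14505 + 2*I*sqrt(22)))*(-1/15704) = (-79653 + 2*I*sqrt(22))*(-1/15704) = 79653/15704 - I*sqrt(22)/7852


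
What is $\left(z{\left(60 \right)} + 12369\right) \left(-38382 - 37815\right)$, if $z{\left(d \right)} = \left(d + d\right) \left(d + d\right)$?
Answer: $-2039717493$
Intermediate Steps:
$z{\left(d \right)} = 4 d^{2}$ ($z{\left(d \right)} = 2 d 2 d = 4 d^{2}$)
$\left(z{\left(60 \right)} + 12369\right) \left(-38382 - 37815\right) = \left(4 \cdot 60^{2} + 12369\right) \left(-38382 - 37815\right) = \left(4 \cdot 3600 + 12369\right) \left(-76197\right) = \left(14400 + 12369\right) \left(-76197\right) = 26769 \left(-76197\right) = -2039717493$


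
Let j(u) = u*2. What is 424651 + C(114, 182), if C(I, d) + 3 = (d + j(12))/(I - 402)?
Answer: 61149209/144 ≈ 4.2465e+5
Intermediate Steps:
j(u) = 2*u
C(I, d) = -3 + (24 + d)/(-402 + I) (C(I, d) = -3 + (d + 2*12)/(I - 402) = -3 + (d + 24)/(-402 + I) = -3 + (24 + d)/(-402 + I))
424651 + C(114, 182) = 424651 + (1230 + 182 - 3*114)/(-402 + 114) = 424651 + (1230 + 182 - 342)/(-288) = 424651 - 1/288*1070 = 424651 - 535/144 = 61149209/144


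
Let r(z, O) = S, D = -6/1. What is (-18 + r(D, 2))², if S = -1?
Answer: 361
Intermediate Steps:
D = -6 (D = -6*1 = -6)
r(z, O) = -1
(-18 + r(D, 2))² = (-18 - 1)² = (-19)² = 361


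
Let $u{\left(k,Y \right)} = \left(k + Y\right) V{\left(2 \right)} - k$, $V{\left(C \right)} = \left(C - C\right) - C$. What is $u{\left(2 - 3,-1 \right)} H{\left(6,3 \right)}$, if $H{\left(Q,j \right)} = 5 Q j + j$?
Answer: $465$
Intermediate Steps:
$H{\left(Q,j \right)} = j + 5 Q j$ ($H{\left(Q,j \right)} = 5 Q j + j = j + 5 Q j$)
$V{\left(C \right)} = - C$ ($V{\left(C \right)} = 0 - C = - C$)
$u{\left(k,Y \right)} = - 3 k - 2 Y$ ($u{\left(k,Y \right)} = \left(k + Y\right) \left(\left(-1\right) 2\right) - k = \left(Y + k\right) \left(-2\right) - k = \left(- 2 Y - 2 k\right) - k = - 3 k - 2 Y$)
$u{\left(2 - 3,-1 \right)} H{\left(6,3 \right)} = \left(- 3 \left(2 - 3\right) - -2\right) 3 \left(1 + 5 \cdot 6\right) = \left(- 3 \left(2 - 3\right) + 2\right) 3 \left(1 + 30\right) = \left(\left(-3\right) \left(-1\right) + 2\right) 3 \cdot 31 = \left(3 + 2\right) 93 = 5 \cdot 93 = 465$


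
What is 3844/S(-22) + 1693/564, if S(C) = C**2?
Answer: 746857/68244 ≈ 10.944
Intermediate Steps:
3844/S(-22) + 1693/564 = 3844/((-22)**2) + 1693/564 = 3844/484 + 1693*(1/564) = 3844*(1/484) + 1693/564 = 961/121 + 1693/564 = 746857/68244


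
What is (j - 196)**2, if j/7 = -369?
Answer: 7722841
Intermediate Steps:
j = -2583 (j = 7*(-369) = -2583)
(j - 196)**2 = (-2583 - 196)**2 = (-2779)**2 = 7722841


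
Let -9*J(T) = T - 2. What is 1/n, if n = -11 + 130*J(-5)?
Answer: 9/811 ≈ 0.011097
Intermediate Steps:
J(T) = 2/9 - T/9 (J(T) = -(T - 2)/9 = -(-2 + T)/9 = 2/9 - T/9)
n = 811/9 (n = -11 + 130*(2/9 - 1/9*(-5)) = -11 + 130*(2/9 + 5/9) = -11 + 130*(7/9) = -11 + 910/9 = 811/9 ≈ 90.111)
1/n = 1/(811/9) = 9/811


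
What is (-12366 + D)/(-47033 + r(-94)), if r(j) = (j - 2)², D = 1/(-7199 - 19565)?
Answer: 330963625/1012134188 ≈ 0.32700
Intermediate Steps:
D = -1/26764 (D = 1/(-26764) = -1/26764 ≈ -3.7364e-5)
r(j) = (-2 + j)²
(-12366 + D)/(-47033 + r(-94)) = (-12366 - 1/26764)/(-47033 + (-2 - 94)²) = -330963625/(26764*(-47033 + (-96)²)) = -330963625/(26764*(-47033 + 9216)) = -330963625/26764/(-37817) = -330963625/26764*(-1/37817) = 330963625/1012134188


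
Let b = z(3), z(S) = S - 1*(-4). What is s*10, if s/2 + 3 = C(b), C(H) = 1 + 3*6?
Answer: 320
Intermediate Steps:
z(S) = 4 + S (z(S) = S + 4 = 4 + S)
b = 7 (b = 4 + 3 = 7)
C(H) = 19 (C(H) = 1 + 18 = 19)
s = 32 (s = -6 + 2*19 = -6 + 38 = 32)
s*10 = 32*10 = 320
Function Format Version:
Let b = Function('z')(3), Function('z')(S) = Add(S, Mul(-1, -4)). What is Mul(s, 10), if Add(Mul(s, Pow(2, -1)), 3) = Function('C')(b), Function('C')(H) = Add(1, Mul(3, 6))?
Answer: 320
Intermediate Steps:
Function('z')(S) = Add(4, S) (Function('z')(S) = Add(S, 4) = Add(4, S))
b = 7 (b = Add(4, 3) = 7)
Function('C')(H) = 19 (Function('C')(H) = Add(1, 18) = 19)
s = 32 (s = Add(-6, Mul(2, 19)) = Add(-6, 38) = 32)
Mul(s, 10) = Mul(32, 10) = 320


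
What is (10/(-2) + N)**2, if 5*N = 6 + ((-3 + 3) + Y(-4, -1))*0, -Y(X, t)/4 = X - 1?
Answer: 361/25 ≈ 14.440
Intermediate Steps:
Y(X, t) = 4 - 4*X (Y(X, t) = -4*(X - 1) = -4*(-1 + X) = 4 - 4*X)
N = 6/5 (N = (6 + ((-3 + 3) + (4 - 4*(-4)))*0)/5 = (6 + (0 + (4 + 16))*0)/5 = (6 + (0 + 20)*0)/5 = (6 + 20*0)/5 = (6 + 0)/5 = (1/5)*6 = 6/5 ≈ 1.2000)
(10/(-2) + N)**2 = (10/(-2) + 6/5)**2 = (10*(-1/2) + 6/5)**2 = (-5 + 6/5)**2 = (-19/5)**2 = 361/25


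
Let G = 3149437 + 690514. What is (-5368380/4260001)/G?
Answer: -5368380/16358195099951 ≈ -3.2818e-7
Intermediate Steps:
G = 3839951
(-5368380/4260001)/G = -5368380/4260001/3839951 = -5368380*1/4260001*(1/3839951) = -5368380/4260001*1/3839951 = -5368380/16358195099951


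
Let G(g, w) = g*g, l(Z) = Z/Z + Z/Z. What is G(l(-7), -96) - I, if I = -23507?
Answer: 23511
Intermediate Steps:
l(Z) = 2 (l(Z) = 1 + 1 = 2)
G(g, w) = g²
G(l(-7), -96) - I = 2² - 1*(-23507) = 4 + 23507 = 23511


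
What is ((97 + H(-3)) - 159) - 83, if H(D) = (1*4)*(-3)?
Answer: -157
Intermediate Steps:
H(D) = -12 (H(D) = 4*(-3) = -12)
((97 + H(-3)) - 159) - 83 = ((97 - 12) - 159) - 83 = (85 - 159) - 83 = -74 - 83 = -157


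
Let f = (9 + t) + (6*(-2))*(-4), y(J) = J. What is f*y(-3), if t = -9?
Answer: -144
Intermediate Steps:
f = 48 (f = (9 - 9) + (6*(-2))*(-4) = 0 - 12*(-4) = 0 + 48 = 48)
f*y(-3) = 48*(-3) = -144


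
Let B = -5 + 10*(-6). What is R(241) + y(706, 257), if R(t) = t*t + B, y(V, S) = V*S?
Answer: 239458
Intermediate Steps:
B = -65 (B = -5 - 60 = -65)
y(V, S) = S*V
R(t) = -65 + t**2 (R(t) = t*t - 65 = t**2 - 65 = -65 + t**2)
R(241) + y(706, 257) = (-65 + 241**2) + 257*706 = (-65 + 58081) + 181442 = 58016 + 181442 = 239458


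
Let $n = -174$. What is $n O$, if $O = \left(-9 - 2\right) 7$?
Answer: $13398$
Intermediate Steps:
$O = -77$ ($O = \left(-11\right) 7 = -77$)
$n O = \left(-174\right) \left(-77\right) = 13398$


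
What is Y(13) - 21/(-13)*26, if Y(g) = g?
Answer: 55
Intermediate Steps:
Y(13) - 21/(-13)*26 = 13 - 21/(-13)*26 = 13 - 21*(-1/13)*26 = 13 + (21/13)*26 = 13 + 42 = 55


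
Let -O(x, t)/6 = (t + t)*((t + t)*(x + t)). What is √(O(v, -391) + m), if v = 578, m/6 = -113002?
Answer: 2*I*√171701985 ≈ 26207.0*I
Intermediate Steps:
m = -678012 (m = 6*(-113002) = -678012)
O(x, t) = -24*t²*(t + x) (O(x, t) = -6*(t + t)*(t + t)*(x + t) = -6*2*t*(2*t)*(t + x) = -6*2*t*2*t*(t + x) = -24*t²*(t + x))
√(O(v, -391) + m) = √(24*(-391)²*(-1*(-391) - 1*578) - 678012) = √(24*152881*(391 - 578) - 678012) = √(24*152881*(-187) - 678012) = √(-686129928 - 678012) = √(-686807940) = 2*I*√171701985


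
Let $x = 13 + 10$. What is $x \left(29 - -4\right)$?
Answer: $759$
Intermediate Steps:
$x = 23$
$x \left(29 - -4\right) = 23 \left(29 - -4\right) = 23 \left(29 + \left(-3 + 7\right)\right) = 23 \left(29 + 4\right) = 23 \cdot 33 = 759$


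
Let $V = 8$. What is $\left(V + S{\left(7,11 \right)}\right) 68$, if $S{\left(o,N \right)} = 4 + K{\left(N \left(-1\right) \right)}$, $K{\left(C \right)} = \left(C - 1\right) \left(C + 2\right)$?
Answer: $8160$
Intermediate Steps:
$K{\left(C \right)} = \left(-1 + C\right) \left(2 + C\right)$
$S{\left(o,N \right)} = 2 + N^{2} - N$ ($S{\left(o,N \right)} = 4 + \left(-2 + N \left(-1\right) + \left(N \left(-1\right)\right)^{2}\right) = 4 - \left(2 + N - N^{2}\right) = 2 + N^{2} - N$)
$\left(V + S{\left(7,11 \right)}\right) 68 = \left(8 + \left(2 + 11^{2} - 11\right)\right) 68 = \left(8 + \left(2 + 121 - 11\right)\right) 68 = \left(8 + 112\right) 68 = 120 \cdot 68 = 8160$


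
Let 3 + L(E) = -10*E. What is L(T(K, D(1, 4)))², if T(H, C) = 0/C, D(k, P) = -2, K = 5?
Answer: 9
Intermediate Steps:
T(H, C) = 0
L(E) = -3 - 10*E
L(T(K, D(1, 4)))² = (-3 - 10*0)² = (-3 + 0)² = (-3)² = 9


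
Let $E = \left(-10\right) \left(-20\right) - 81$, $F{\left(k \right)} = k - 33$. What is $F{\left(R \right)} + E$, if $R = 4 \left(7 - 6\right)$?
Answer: $90$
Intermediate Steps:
$R = 4$ ($R = 4 \cdot 1 = 4$)
$F{\left(k \right)} = -33 + k$ ($F{\left(k \right)} = k - 33 = -33 + k$)
$E = 119$ ($E = 200 - 81 = 119$)
$F{\left(R \right)} + E = \left(-33 + 4\right) + 119 = -29 + 119 = 90$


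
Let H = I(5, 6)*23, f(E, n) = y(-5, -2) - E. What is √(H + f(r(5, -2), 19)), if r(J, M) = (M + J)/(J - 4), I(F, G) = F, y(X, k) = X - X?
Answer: 4*√7 ≈ 10.583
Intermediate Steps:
y(X, k) = 0
r(J, M) = (J + M)/(-4 + J)
f(E, n) = -E (f(E, n) = 0 - E = -E)
H = 115 (H = 5*23 = 115)
√(H + f(r(5, -2), 19)) = √(115 - (5 - 2)/(-4 + 5)) = √(115 - 3/1) = √(115 - 3) = √112 = 4*√7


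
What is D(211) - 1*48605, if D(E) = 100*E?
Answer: -27505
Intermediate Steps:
D(211) - 1*48605 = 100*211 - 1*48605 = 21100 - 48605 = -27505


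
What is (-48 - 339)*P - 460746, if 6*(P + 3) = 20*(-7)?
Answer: -450555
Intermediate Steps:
P = -79/3 (P = -3 + (20*(-7))/6 = -3 + (⅙)*(-140) = -3 - 70/3 = -79/3 ≈ -26.333)
(-48 - 339)*P - 460746 = (-48 - 339)*(-79/3) - 460746 = -387*(-79/3) - 460746 = 10191 - 460746 = -450555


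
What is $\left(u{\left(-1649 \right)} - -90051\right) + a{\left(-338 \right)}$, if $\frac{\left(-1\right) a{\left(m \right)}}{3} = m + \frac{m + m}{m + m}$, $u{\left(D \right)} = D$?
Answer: $89413$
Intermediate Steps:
$a{\left(m \right)} = -3 - 3 m$ ($a{\left(m \right)} = - 3 \left(m + \frac{m + m}{m + m}\right) = - 3 \left(m + \frac{2 m}{2 m}\right) = - 3 \left(m + 2 m \frac{1}{2 m}\right) = - 3 \left(m + 1\right) = - 3 \left(1 + m\right) = -3 - 3 m$)
$\left(u{\left(-1649 \right)} - -90051\right) + a{\left(-338 \right)} = \left(-1649 - -90051\right) - -1011 = \left(-1649 + \left(-1147690 + 1237741\right)\right) + \left(-3 + 1014\right) = \left(-1649 + 90051\right) + 1011 = 88402 + 1011 = 89413$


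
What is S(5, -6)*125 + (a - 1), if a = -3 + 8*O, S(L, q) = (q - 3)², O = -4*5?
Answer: 9961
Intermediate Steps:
O = -20
S(L, q) = (-3 + q)²
a = -163 (a = -3 + 8*(-20) = -3 - 160 = -163)
S(5, -6)*125 + (a - 1) = (-3 - 6)²*125 + (-163 - 1) = (-9)²*125 - 164 = 81*125 - 164 = 10125 - 164 = 9961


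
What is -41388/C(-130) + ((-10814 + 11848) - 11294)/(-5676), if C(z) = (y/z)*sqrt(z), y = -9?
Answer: 855/473 + 13796*I*sqrt(130)/3 ≈ 1.8076 + 52433.0*I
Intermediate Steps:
C(z) = -9/sqrt(z) (C(z) = (-9/z)*sqrt(z) = -9/sqrt(z))
-41388/C(-130) + ((-10814 + 11848) - 11294)/(-5676) = -41388*(-I*sqrt(130)/9) + ((-10814 + 11848) - 11294)/(-5676) = -41388*(-I*sqrt(130)/9) + (1034 - 11294)*(-1/5676) = -41388*(-I*sqrt(130)/9) - 10260*(-1/5676) = -(-13796)*I*sqrt(130)/3 + 855/473 = 13796*I*sqrt(130)/3 + 855/473 = 855/473 + 13796*I*sqrt(130)/3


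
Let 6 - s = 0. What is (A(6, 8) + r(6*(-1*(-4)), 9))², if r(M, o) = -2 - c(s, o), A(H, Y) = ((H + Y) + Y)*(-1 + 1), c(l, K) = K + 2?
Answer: 169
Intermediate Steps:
s = 6 (s = 6 - 1*0 = 6 + 0 = 6)
c(l, K) = 2 + K
A(H, Y) = 0 (A(H, Y) = (H + 2*Y)*0 = 0)
r(M, o) = -4 - o (r(M, o) = -2 - (2 + o) = -2 + (-2 - o) = -4 - o)
(A(6, 8) + r(6*(-1*(-4)), 9))² = (0 + (-4 - 1*9))² = (0 + (-4 - 9))² = (0 - 13)² = (-13)² = 169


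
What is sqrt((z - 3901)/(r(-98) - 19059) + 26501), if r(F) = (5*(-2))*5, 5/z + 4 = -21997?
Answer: sqrt(95593924286380440615)/60059587 ≈ 162.79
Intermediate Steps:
z = -5/22001 (z = 5/(-4 - 21997) = 5/(-22001) = 5*(-1/22001) = -5/22001 ≈ -0.00022726)
r(F) = -50 (r(F) = -10*5 = -50)
sqrt((z - 3901)/(r(-98) - 19059) + 26501) = sqrt((-5/22001 - 3901)/(-50 - 19059) + 26501) = sqrt(-85825906/22001/(-19109) + 26501) = sqrt(-85825906/22001*(-1/19109) + 26501) = sqrt(85825906/420417109 + 26501) = sqrt(11141559631515/420417109) = sqrt(95593924286380440615)/60059587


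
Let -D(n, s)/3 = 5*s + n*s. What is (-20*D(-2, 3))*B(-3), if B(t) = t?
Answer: -1620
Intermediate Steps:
D(n, s) = -15*s - 3*n*s (D(n, s) = -3*(5*s + n*s) = -15*s - 3*n*s)
(-20*D(-2, 3))*B(-3) = -(-60)*3*(5 - 2)*(-3) = -(-60)*3*3*(-3) = -20*(-27)*(-3) = 540*(-3) = -1620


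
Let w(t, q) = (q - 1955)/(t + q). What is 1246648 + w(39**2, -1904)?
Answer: 477470043/383 ≈ 1.2467e+6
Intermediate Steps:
w(t, q) = (-1955 + q)/(q + t)
1246648 + w(39**2, -1904) = 1246648 + (-1955 - 1904)/(-1904 + 39**2) = 1246648 - 3859/(-1904 + 1521) = 1246648 - 3859/(-383) = 1246648 - 1/383*(-3859) = 1246648 + 3859/383 = 477470043/383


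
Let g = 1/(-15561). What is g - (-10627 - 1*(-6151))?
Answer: 69651035/15561 ≈ 4476.0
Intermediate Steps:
g = -1/15561 ≈ -6.4263e-5
g - (-10627 - 1*(-6151)) = -1/15561 - (-10627 - 1*(-6151)) = -1/15561 - (-10627 + 6151) = -1/15561 - 1*(-4476) = -1/15561 + 4476 = 69651035/15561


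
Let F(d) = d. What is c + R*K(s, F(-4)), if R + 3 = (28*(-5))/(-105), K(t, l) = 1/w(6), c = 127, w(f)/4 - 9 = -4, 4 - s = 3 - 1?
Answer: 1523/12 ≈ 126.92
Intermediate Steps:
s = 2 (s = 4 - (3 - 1) = 4 - 1*2 = 4 - 2 = 2)
w(f) = 20 (w(f) = 36 + 4*(-4) = 36 - 16 = 20)
K(t, l) = 1/20
R = -5/3 (R = -3 + (28*(-5))/(-105) = -3 - 140*(-1/105) = -3 + 4/3 = -5/3 ≈ -1.6667)
c + R*K(s, F(-4)) = 127 - 5/3*1/20 = 127 - 1/12 = 1523/12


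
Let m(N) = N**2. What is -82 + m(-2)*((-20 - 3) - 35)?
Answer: -314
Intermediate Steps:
-82 + m(-2)*((-20 - 3) - 35) = -82 + (-2)**2*((-20 - 3) - 35) = -82 + 4*(-23 - 35) = -82 + 4*(-58) = -82 - 232 = -314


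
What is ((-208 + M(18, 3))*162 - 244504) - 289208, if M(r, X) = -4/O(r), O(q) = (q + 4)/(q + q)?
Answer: -6253152/11 ≈ -5.6847e+5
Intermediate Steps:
O(q) = (4 + q)/(2*q) (O(q) = (4 + q)/((2*q)) = (4 + q)*(1/(2*q)) = (4 + q)/(2*q))
M(r, X) = -8*r/(4 + r) (M(r, X) = -4*2*r/(4 + r) = -8*r/(4 + r))
((-208 + M(18, 3))*162 - 244504) - 289208 = ((-208 - 8*18/(4 + 18))*162 - 244504) - 289208 = ((-208 - 8*18/22)*162 - 244504) - 289208 = ((-208 - 8*18*1/22)*162 - 244504) - 289208 = ((-208 - 72/11)*162 - 244504) - 289208 = (-2360/11*162 - 244504) - 289208 = (-382320/11 - 244504) - 289208 = -3071864/11 - 289208 = -6253152/11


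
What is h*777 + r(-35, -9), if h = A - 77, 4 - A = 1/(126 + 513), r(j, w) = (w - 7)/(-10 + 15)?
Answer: -60412568/1065 ≈ -56725.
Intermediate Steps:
r(j, w) = -7/5 + w/5 (r(j, w) = (-7 + w)/5 = (-7 + w)*(⅕) = -7/5 + w/5)
A = 2555/639 (A = 4 - 1/(126 + 513) = 4 - 1/639 = 2555/639 ≈ 3.9984)
h = -46648/639 (h = 2555/639 - 77 = -46648/639 ≈ -73.002)
h*777 + r(-35, -9) = -46648/639*777 + (-7/5 + (⅕)*(-9)) = -12081832/213 + (-7/5 - 9/5) = -12081832/213 - 16/5 = -60412568/1065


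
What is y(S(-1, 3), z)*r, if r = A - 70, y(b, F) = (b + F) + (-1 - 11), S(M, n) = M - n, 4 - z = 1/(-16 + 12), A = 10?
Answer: 705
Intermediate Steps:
z = 17/4 (z = 4 - 1/(-16 + 12) = 4 - 1/(-4) = 4 - 1*(-¼) = 4 + ¼ = 17/4 ≈ 4.2500)
y(b, F) = -12 + F + b (y(b, F) = (F + b) - 12 = -12 + F + b)
r = -60 (r = 10 - 70 = -60)
y(S(-1, 3), z)*r = (-12 + 17/4 + (-1 - 1*3))*(-60) = (-12 + 17/4 + (-1 - 3))*(-60) = (-12 + 17/4 - 4)*(-60) = -47/4*(-60) = 705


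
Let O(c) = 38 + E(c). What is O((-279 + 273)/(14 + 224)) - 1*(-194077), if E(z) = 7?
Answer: 194122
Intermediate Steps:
O(c) = 45 (O(c) = 38 + 7 = 45)
O((-279 + 273)/(14 + 224)) - 1*(-194077) = 45 - 1*(-194077) = 45 + 194077 = 194122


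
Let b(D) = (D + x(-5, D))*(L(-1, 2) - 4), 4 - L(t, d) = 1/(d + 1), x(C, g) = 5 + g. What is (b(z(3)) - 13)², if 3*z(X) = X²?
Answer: 2500/9 ≈ 277.78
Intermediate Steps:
z(X) = X²/3
L(t, d) = 4 - 1/(1 + d) (L(t, d) = 4 - 1/(d + 1) = 4 - 1/(1 + d))
b(D) = -5/3 - 2*D/3 (b(D) = (D + (5 + D))*((3 + 4*2)/(1 + 2) - 4) = (5 + 2*D)*((3 + 8)/3 - 4) = (5 + 2*D)*((⅓)*11 - 4) = (5 + 2*D)*(11/3 - 4) = (5 + 2*D)*(-⅓) = -5/3 - 2*D/3)
(b(z(3)) - 13)² = ((-5/3 - 2*3²/9) - 13)² = ((-5/3 - 2*9/9) - 13)² = ((-5/3 - ⅔*3) - 13)² = ((-5/3 - 2) - 13)² = (-11/3 - 13)² = (-50/3)² = 2500/9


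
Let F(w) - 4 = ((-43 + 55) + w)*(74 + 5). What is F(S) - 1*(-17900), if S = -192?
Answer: 3684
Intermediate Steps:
F(w) = 952 + 79*w (F(w) = 4 + ((-43 + 55) + w)*(74 + 5) = 4 + (12 + w)*79 = 4 + (948 + 79*w) = 952 + 79*w)
F(S) - 1*(-17900) = (952 + 79*(-192)) - 1*(-17900) = (952 - 15168) + 17900 = -14216 + 17900 = 3684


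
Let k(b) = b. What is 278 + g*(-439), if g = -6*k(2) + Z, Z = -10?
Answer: 9936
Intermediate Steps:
g = -22 (g = -6*2 - 10 = -12 - 10 = -22)
278 + g*(-439) = 278 - 22*(-439) = 278 + 9658 = 9936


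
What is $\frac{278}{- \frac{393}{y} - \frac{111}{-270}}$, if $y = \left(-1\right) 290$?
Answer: $\frac{72558}{461} \approx 157.39$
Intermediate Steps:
$y = -290$
$\frac{278}{- \frac{393}{y} - \frac{111}{-270}} = \frac{278}{- \frac{393}{-290} - \frac{111}{-270}} = \frac{278}{\left(-393\right) \left(- \frac{1}{290}\right) - - \frac{37}{90}} = \frac{278}{\frac{393}{290} + \frac{37}{90}} = \frac{278}{\frac{461}{261}} = 278 \cdot \frac{261}{461} = \frac{72558}{461}$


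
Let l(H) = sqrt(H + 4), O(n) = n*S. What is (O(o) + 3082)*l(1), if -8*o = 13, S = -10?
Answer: 12393*sqrt(5)/4 ≈ 6927.9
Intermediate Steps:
o = -13/8 (o = -1/8*13 = -13/8 ≈ -1.6250)
O(n) = -10*n (O(n) = n*(-10) = -10*n)
l(H) = sqrt(4 + H)
(O(o) + 3082)*l(1) = (-10*(-13/8) + 3082)*sqrt(4 + 1) = (65/4 + 3082)*sqrt(5) = 12393*sqrt(5)/4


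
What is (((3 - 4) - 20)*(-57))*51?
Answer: 61047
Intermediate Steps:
(((3 - 4) - 20)*(-57))*51 = ((-1 - 20)*(-57))*51 = -21*(-57)*51 = 1197*51 = 61047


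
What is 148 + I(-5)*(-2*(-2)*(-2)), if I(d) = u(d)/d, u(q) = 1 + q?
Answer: 708/5 ≈ 141.60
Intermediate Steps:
I(d) = (1 + d)/d
148 + I(-5)*(-2*(-2)*(-2)) = 148 + ((1 - 5)/(-5))*(-2*(-2)*(-2)) = 148 + (-1/5*(-4))*(4*(-2)) = 148 + (4/5)*(-8) = 148 - 32/5 = 708/5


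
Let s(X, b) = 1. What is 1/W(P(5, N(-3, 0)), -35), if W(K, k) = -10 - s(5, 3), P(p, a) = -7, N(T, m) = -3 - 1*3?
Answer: -1/11 ≈ -0.090909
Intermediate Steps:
N(T, m) = -6 (N(T, m) = -3 - 3 = -6)
W(K, k) = -11 (W(K, k) = -10 - 1*1 = -10 - 1 = -11)
1/W(P(5, N(-3, 0)), -35) = 1/(-11) = -1/11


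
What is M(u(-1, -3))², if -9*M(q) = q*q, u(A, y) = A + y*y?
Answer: 4096/81 ≈ 50.568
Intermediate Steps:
u(A, y) = A + y²
M(q) = -q²/9 (M(q) = -q*q/9 = -q²/9)
M(u(-1, -3))² = (-(-1 + (-3)²)²/9)² = (-(-1 + 9)²/9)² = (-⅑*8²)² = (-⅑*64)² = (-64/9)² = 4096/81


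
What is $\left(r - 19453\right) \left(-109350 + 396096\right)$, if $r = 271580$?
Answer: $72296408742$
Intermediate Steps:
$\left(r - 19453\right) \left(-109350 + 396096\right) = \left(271580 - 19453\right) \left(-109350 + 396096\right) = 252127 \cdot 286746 = 72296408742$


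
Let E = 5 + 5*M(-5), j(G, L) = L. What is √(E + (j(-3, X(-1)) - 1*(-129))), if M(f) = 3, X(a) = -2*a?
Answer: √151 ≈ 12.288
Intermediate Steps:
E = 20 (E = 5 + 5*3 = 5 + 15 = 20)
√(E + (j(-3, X(-1)) - 1*(-129))) = √(20 + (-2*(-1) - 1*(-129))) = √(20 + (2 + 129)) = √(20 + 131) = √151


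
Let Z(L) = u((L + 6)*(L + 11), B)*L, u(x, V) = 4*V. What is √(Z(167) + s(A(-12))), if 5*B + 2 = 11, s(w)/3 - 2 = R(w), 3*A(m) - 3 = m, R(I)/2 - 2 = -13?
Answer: 4*√1785/5 ≈ 33.799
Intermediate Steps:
R(I) = -22 (R(I) = 4 + 2*(-13) = 4 - 26 = -22)
A(m) = 1 + m/3
s(w) = -60 (s(w) = 6 + 3*(-22) = 6 - 66 = -60)
B = 9/5 (B = -⅖ + (⅕)*11 = -⅖ + 11/5 = 9/5 ≈ 1.8000)
Z(L) = 36*L/5 (Z(L) = (4*(9/5))*L = 36*L/5)
√(Z(167) + s(A(-12))) = √((36/5)*167 - 60) = √(6012/5 - 60) = √(5712/5) = 4*√1785/5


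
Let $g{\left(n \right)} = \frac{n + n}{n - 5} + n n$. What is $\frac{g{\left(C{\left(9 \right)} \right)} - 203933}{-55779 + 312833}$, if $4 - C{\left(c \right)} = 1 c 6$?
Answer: $- \frac{2215743}{2827594} \approx -0.78361$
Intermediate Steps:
$C{\left(c \right)} = 4 - 6 c$ ($C{\left(c \right)} = 4 - 1 c 6 = 4 - c 6 = 4 - 6 c$)
$g{\left(n \right)} = n^{2} + \frac{2 n}{-5 + n}$ ($g{\left(n \right)} = \frac{2 n}{-5 + n} + n^{2} = n^{2} + \frac{2 n}{-5 + n}$)
$\frac{g{\left(C{\left(9 \right)} \right)} - 203933}{-55779 + 312833} = \frac{\frac{\left(4 - 54\right) \left(2 + \left(4 - 54\right)^{2} - 5 \left(4 - 54\right)\right)}{-5 + \left(4 - 54\right)} - 203933}{-55779 + 312833} = \frac{\frac{\left(4 - 54\right) \left(2 + \left(4 - 54\right)^{2} - 5 \left(4 - 54\right)\right)}{-5 + \left(4 - 54\right)} - 203933}{257054} = \left(- \frac{50 \left(2 + \left(-50\right)^{2} - -250\right)}{-5 - 50} - 203933\right) \frac{1}{257054} = \left(- \frac{50 \left(2 + 2500 + 250\right)}{-55} - 203933\right) \frac{1}{257054} = \left(\left(-50\right) \left(- \frac{1}{55}\right) 2752 - 203933\right) \frac{1}{257054} = \left(\frac{27520}{11} - 203933\right) \frac{1}{257054} = \left(- \frac{2215743}{11}\right) \frac{1}{257054} = - \frac{2215743}{2827594}$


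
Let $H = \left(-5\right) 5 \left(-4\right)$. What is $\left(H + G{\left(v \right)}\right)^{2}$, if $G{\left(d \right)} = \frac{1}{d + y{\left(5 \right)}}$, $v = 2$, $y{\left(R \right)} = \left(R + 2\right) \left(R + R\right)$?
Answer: $\frac{51854401}{5184} \approx 10003.0$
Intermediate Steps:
$y{\left(R \right)} = 2 R \left(2 + R\right)$ ($y{\left(R \right)} = \left(2 + R\right) 2 R = 2 R \left(2 + R\right)$)
$H = 100$ ($H = \left(-25\right) \left(-4\right) = 100$)
$G{\left(d \right)} = \frac{1}{70 + d}$ ($G{\left(d \right)} = \frac{1}{d + 2 \cdot 5 \left(2 + 5\right)} = \frac{1}{d + 2 \cdot 5 \cdot 7} = \frac{1}{d + 70} = \frac{1}{70 + d}$)
$\left(H + G{\left(v \right)}\right)^{2} = \left(100 + \frac{1}{70 + 2}\right)^{2} = \left(100 + \frac{1}{72}\right)^{2} = \left(\frac{7201}{72}\right)^{2} = \frac{51854401}{5184}$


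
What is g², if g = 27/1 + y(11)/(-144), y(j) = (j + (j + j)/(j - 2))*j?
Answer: 1133062921/1679616 ≈ 674.60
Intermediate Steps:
y(j) = j*(j + 2*j/(-2 + j)) (y(j) = (j + (2*j)/(-2 + j))*j = (j + 2*j/(-2 + j))*j = j*(j + 2*j/(-2 + j)))
g = 33661/1296 (g = 27/1 + (11³/(-2 + 11))/(-144) = 27*1 + (1331/9)*(-1/144) = 27 + (1331*(⅑))*(-1/144) = 27 + (1331/9)*(-1/144) = 27 - 1331/1296 = 33661/1296 ≈ 25.973)
g² = (33661/1296)² = 1133062921/1679616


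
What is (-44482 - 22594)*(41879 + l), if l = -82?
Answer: -2803575572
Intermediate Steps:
(-44482 - 22594)*(41879 + l) = (-44482 - 22594)*(41879 - 82) = -67076*41797 = -2803575572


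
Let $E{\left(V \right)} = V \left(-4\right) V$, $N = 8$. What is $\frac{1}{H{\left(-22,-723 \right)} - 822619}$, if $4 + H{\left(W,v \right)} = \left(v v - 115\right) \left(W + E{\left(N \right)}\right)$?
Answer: $- \frac{1}{146109315} \approx -6.8442 \cdot 10^{-9}$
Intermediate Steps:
$E{\left(V \right)} = - 4 V^{2}$ ($E{\left(V \right)} = - 4 V V = - 4 V^{2}$)
$H{\left(W,v \right)} = -4 + \left(-256 + W\right) \left(-115 + v^{2}\right)$ ($H{\left(W,v \right)} = -4 + \left(v v - 115\right) \left(W - 4 \cdot 8^{2}\right) = -4 + \left(v^{2} - 115\right) \left(W - 256\right) = -4 + \left(-115 + v^{2}\right) \left(W - 256\right) = -4 + \left(-115 + v^{2}\right) \left(-256 + W\right) = -4 + \left(-256 + W\right) \left(-115 + v^{2}\right)$)
$\frac{1}{H{\left(-22,-723 \right)} - 822619} = \frac{1}{\left(29436 - 256 \left(-723\right)^{2} - -2530 - 22 \left(-723\right)^{2}\right) - 822619} = \frac{1}{\left(29436 - 133818624 + 2530 - 11500038\right) - 822619} = \frac{1}{-145286696 - 822619} = \frac{1}{-146109315} = - \frac{1}{146109315}$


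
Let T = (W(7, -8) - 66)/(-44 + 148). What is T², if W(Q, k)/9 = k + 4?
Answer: 2601/2704 ≈ 0.96191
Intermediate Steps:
W(Q, k) = 36 + 9*k (W(Q, k) = 9*(k + 4) = 9*(4 + k) = 36 + 9*k)
T = -51/52 (T = ((36 + 9*(-8)) - 66)/(-44 + 148) = ((36 - 72) - 66)/104 = (-36 - 66)*(1/104) = -102*1/104 = -51/52 ≈ -0.98077)
T² = (-51/52)² = 2601/2704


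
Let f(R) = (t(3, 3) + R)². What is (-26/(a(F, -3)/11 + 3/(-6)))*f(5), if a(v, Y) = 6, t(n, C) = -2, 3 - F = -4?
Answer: -5148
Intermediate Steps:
F = 7 (F = 3 - 1*(-4) = 3 + 4 = 7)
f(R) = (-2 + R)²
(-26/(a(F, -3)/11 + 3/(-6)))*f(5) = (-26/(6/11 + 3/(-6)))*(-2 + 5)² = -26/(6*(1/11) + 3*(-⅙))*3² = -26/(6/11 - ½)*9 = -26/1/22*9 = -26*22*9 = -572*9 = -5148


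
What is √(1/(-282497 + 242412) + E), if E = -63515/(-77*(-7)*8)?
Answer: I*√2245243742332690/12346180 ≈ 3.8379*I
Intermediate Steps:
E = -63515/4312 (E = -63515/(539*8) = -63515/4312 ≈ -14.730)
√(1/(-282497 + 242412) + E) = √(1/(-282497 + 242412) - 63515/4312) = √(1/(-40085) - 63515/4312) = √(-1/40085 - 63515/4312) = √(-2546003087/172846520) = I*√2245243742332690/12346180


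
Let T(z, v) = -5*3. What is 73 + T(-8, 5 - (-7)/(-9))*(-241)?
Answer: 3688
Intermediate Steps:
T(z, v) = -15
73 + T(-8, 5 - (-7)/(-9))*(-241) = 73 - 15*(-241) = 73 + 3615 = 3688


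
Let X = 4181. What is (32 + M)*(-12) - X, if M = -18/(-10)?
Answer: -22933/5 ≈ -4586.6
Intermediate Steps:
M = 9/5 (M = -18*(-1/10) = 9/5 ≈ 1.8000)
(32 + M)*(-12) - X = (32 + 9/5)*(-12) - 1*4181 = (169/5)*(-12) - 4181 = -2028/5 - 4181 = -22933/5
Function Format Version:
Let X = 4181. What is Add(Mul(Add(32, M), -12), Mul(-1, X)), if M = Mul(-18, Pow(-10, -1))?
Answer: Rational(-22933, 5) ≈ -4586.6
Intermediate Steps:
M = Rational(9, 5) (M = Mul(-18, Rational(-1, 10)) = Rational(9, 5) ≈ 1.8000)
Add(Mul(Add(32, M), -12), Mul(-1, X)) = Add(Mul(Add(32, Rational(9, 5)), -12), Mul(-1, 4181)) = Add(Mul(Rational(169, 5), -12), -4181) = Add(Rational(-2028, 5), -4181) = Rational(-22933, 5)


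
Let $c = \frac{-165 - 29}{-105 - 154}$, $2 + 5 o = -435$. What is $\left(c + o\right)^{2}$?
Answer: $\frac{12591757369}{1677025} \approx 7508.4$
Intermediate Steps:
$o = - \frac{437}{5}$ ($o = - \frac{2}{5} + \frac{1}{5} \left(-435\right) = - \frac{2}{5} - 87 = - \frac{437}{5} \approx -87.4$)
$c = \frac{194}{259}$ ($c = - \frac{194}{-259} = \left(-194\right) \left(- \frac{1}{259}\right) = \frac{194}{259} \approx 0.74903$)
$\left(c + o\right)^{2} = \left(\frac{194}{259} - \frac{437}{5}\right)^{2} = \left(- \frac{112213}{1295}\right)^{2} = \frac{12591757369}{1677025}$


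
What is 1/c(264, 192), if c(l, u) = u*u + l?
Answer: 1/37128 ≈ 2.6934e-5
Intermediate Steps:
c(l, u) = l + u² (c(l, u) = u² + l = l + u²)
1/c(264, 192) = 1/(264 + 192²) = 1/(264 + 36864) = 1/37128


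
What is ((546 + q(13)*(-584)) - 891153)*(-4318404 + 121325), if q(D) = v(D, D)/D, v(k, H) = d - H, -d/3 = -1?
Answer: 48568812239029/13 ≈ 3.7361e+12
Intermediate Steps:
d = 3 (d = -3*(-1) = 3)
v(k, H) = 3 - H
q(D) = (3 - D)/D
((546 + q(13)*(-584)) - 891153)*(-4318404 + 121325) = ((546 + ((3 - 1*13)/13)*(-584)) - 891153)*(-4318404 + 121325) = ((546 + ((3 - 13)/13)*(-584)) - 891153)*(-4197079) = ((546 + ((1/13)*(-10))*(-584)) - 891153)*(-4197079) = ((546 - 10/13*(-584)) - 891153)*(-4197079) = ((546 + 5840/13) - 891153)*(-4197079) = (12938/13 - 891153)*(-4197079) = -11572051/13*(-4197079) = 48568812239029/13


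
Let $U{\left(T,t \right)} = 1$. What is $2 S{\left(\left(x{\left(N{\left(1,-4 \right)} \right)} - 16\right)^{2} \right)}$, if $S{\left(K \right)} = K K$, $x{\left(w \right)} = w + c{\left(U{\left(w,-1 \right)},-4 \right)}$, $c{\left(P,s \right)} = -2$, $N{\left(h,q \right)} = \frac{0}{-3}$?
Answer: $209952$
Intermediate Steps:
$N{\left(h,q \right)} = 0$ ($N{\left(h,q \right)} = 0 \left(- \frac{1}{3}\right) = 0$)
$x{\left(w \right)} = -2 + w$ ($x{\left(w \right)} = w - 2 = -2 + w$)
$S{\left(K \right)} = K^{2}$
$2 S{\left(\left(x{\left(N{\left(1,-4 \right)} \right)} - 16\right)^{2} \right)} = 2 \left(\left(\left(-2 + 0\right) - 16\right)^{2}\right)^{2} = 2 \left(\left(-2 - 16\right)^{2}\right)^{2} = 2 \left(\left(-18\right)^{2}\right)^{2} = 2 \cdot 324^{2} = 2 \cdot 104976 = 209952$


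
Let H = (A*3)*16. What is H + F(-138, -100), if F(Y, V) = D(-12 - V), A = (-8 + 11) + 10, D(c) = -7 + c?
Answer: 705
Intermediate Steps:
A = 13 (A = 3 + 10 = 13)
F(Y, V) = -19 - V (F(Y, V) = -7 + (-12 - V) = -19 - V)
H = 624 (H = (13*3)*16 = 39*16 = 624)
H + F(-138, -100) = 624 + (-19 - 1*(-100)) = 624 + (-19 + 100) = 624 + 81 = 705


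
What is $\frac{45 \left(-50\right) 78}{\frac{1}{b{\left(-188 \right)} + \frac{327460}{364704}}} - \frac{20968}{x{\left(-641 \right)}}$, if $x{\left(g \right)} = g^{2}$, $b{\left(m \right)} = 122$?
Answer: $- \frac{67334378710808489}{3121873838} \approx -2.1569 \cdot 10^{7}$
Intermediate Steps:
$\frac{45 \left(-50\right) 78}{\frac{1}{b{\left(-188 \right)} + \frac{327460}{364704}}} - \frac{20968}{x{\left(-641 \right)}} = \frac{45 \left(-50\right) 78}{\frac{1}{122 + \frac{327460}{364704}}} - \frac{20968}{\left(-641\right)^{2}} = \frac{\left(-2250\right) 78}{\frac{1}{122 + 327460 \cdot \frac{1}{364704}}} - \frac{20968}{410881} = - \frac{175500}{\frac{1}{122 + \frac{81865}{91176}}} - \frac{20968}{410881} = - \frac{175500}{\frac{1}{\frac{11205337}{91176}}} - \frac{20968}{410881} = - \frac{175500}{\frac{91176}{11205337}} - \frac{20968}{410881} = \left(-175500\right) \frac{11205337}{91176} - \frac{20968}{410881} = - \frac{163878053625}{7598} - \frac{20968}{410881} = - \frac{67334378710808489}{3121873838}$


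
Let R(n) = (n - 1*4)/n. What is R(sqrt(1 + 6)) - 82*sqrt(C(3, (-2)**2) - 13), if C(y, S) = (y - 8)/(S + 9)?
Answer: 1 - 4*sqrt(7)/7 - 82*I*sqrt(2262)/13 ≈ -0.51186 - 300.0*I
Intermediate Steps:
R(n) = (-4 + n)/n (R(n) = (n - 4)/n = (-4 + n)/n)
C(y, S) = (-8 + y)/(9 + S)
R(sqrt(1 + 6)) - 82*sqrt(C(3, (-2)**2) - 13) = (-4 + sqrt(1 + 6))/(sqrt(1 + 6)) - 82*sqrt((-8 + 3)/(9 + (-2)**2) - 13) = (-4 + sqrt(7))/(sqrt(7)) - 82*sqrt(-5/(9 + 4) - 13) = (sqrt(7)/7)*(-4 + sqrt(7)) - 82*sqrt(-5/13 - 13) = sqrt(7)*(-4 + sqrt(7))/7 - 82*sqrt((1/13)*(-5) - 13) = sqrt(7)*(-4 + sqrt(7))/7 - 82*sqrt(-5/13 - 13) = sqrt(7)*(-4 + sqrt(7))/7 - 82*I*sqrt(2262)/13 = -82*I*sqrt(2262)/13 + sqrt(7)*(-4 + sqrt(7))/7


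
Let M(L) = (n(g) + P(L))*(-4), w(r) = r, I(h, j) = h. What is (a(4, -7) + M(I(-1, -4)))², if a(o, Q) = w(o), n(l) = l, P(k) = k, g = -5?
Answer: 784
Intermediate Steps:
a(o, Q) = o
M(L) = 20 - 4*L (M(L) = (-5 + L)*(-4) = 20 - 4*L)
(a(4, -7) + M(I(-1, -4)))² = (4 + (20 - 4*(-1)))² = (4 + (20 + 4))² = (4 + 24)² = 28² = 784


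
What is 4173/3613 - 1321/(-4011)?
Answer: 21510676/14491743 ≈ 1.4843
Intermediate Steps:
4173/3613 - 1321/(-4011) = 4173*(1/3613) - 1321*(-1/4011) = 4173/3613 + 1321/4011 = 21510676/14491743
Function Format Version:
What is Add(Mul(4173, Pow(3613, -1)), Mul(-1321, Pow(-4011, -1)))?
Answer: Rational(21510676, 14491743) ≈ 1.4843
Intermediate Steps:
Add(Mul(4173, Pow(3613, -1)), Mul(-1321, Pow(-4011, -1))) = Add(Mul(4173, Rational(1, 3613)), Mul(-1321, Rational(-1, 4011))) = Add(Rational(4173, 3613), Rational(1321, 4011)) = Rational(21510676, 14491743)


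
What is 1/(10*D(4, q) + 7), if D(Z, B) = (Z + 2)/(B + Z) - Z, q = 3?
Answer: -7/171 ≈ -0.040936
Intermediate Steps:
D(Z, B) = -Z + (2 + Z)/(B + Z) (D(Z, B) = (2 + Z)/(B + Z) - Z = -Z + (2 + Z)/(B + Z))
1/(10*D(4, q) + 7) = 1/(10*((2 + 4 - 1*4² - 1*3*4)/(3 + 4)) + 7) = 1/(10*((2 + 4 - 1*16 - 12)/7) + 7) = 1/(10*((2 + 4 - 16 - 12)/7) + 7) = 1/(10*((⅐)*(-22)) + 7) = 1/(10*(-22/7) + 7) = 1/(-220/7 + 7) = 1/(-171/7) = -7/171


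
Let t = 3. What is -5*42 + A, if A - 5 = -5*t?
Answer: -220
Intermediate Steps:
A = -10 (A = 5 - 5*3 = 5 - 15 = -10)
-5*42 + A = -5*42 - 10 = -210 - 10 = -220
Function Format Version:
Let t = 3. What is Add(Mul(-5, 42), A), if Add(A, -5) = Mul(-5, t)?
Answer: -220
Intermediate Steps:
A = -10 (A = Add(5, Mul(-5, 3)) = Add(5, -15) = -10)
Add(Mul(-5, 42), A) = Add(Mul(-5, 42), -10) = Add(-210, -10) = -220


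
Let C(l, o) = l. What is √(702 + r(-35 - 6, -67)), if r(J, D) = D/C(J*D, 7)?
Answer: √1180021/41 ≈ 26.495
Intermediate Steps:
r(J, D) = 1/J (r(J, D) = D/((J*D)) = D/((D*J)) = D*(1/(D*J)) = 1/J)
√(702 + r(-35 - 6, -67)) = √(702 + 1/(-35 - 6)) = √(702 + 1/(-41)) = √(702 - 1/41) = √(28781/41) = √1180021/41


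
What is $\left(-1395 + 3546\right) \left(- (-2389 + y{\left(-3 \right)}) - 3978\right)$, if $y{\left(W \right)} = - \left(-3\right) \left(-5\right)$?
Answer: $-3385674$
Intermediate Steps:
$y{\left(W \right)} = -15$ ($y{\left(W \right)} = \left(-1\right) 15 = -15$)
$\left(-1395 + 3546\right) \left(- (-2389 + y{\left(-3 \right)}) - 3978\right) = \left(-1395 + 3546\right) \left(- (-2389 - 15) - 3978\right) = 2151 \left(\left(-1\right) \left(-2404\right) - 3978\right) = 2151 \left(2404 - 3978\right) = 2151 \left(-1574\right) = -3385674$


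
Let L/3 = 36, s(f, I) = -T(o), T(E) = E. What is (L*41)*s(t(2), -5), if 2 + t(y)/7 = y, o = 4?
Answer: -17712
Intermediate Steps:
t(y) = -14 + 7*y
s(f, I) = -4 (s(f, I) = -1*4 = -4)
L = 108 (L = 3*36 = 108)
(L*41)*s(t(2), -5) = (108*41)*(-4) = 4428*(-4) = -17712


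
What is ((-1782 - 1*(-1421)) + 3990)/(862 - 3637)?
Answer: -3629/2775 ≈ -1.3077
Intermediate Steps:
((-1782 - 1*(-1421)) + 3990)/(862 - 3637) = ((-1782 + 1421) + 3990)/(-2775) = (-361 + 3990)*(-1/2775) = 3629*(-1/2775) = -3629/2775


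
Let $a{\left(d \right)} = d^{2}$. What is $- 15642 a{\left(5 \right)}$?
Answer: $-391050$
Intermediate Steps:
$- 15642 a{\left(5 \right)} = - 15642 \cdot 5^{2} = \left(-15642\right) 25 = -391050$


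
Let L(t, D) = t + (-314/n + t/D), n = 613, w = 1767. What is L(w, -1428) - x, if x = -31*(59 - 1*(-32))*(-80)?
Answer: -65335636965/291788 ≈ -2.2391e+5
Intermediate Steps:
x = 225680 (x = -31*(59 + 32)*(-80) = -31*91*(-80) = -2821*(-80) = 225680)
L(t, D) = -314/613 + t + t/D (L(t, D) = t + (-314/613 + t/D) = -314/613 + t + t/D)
L(w, -1428) - x = (-314/613 + 1767 + 1767/(-1428)) - 1*225680 = (-314/613 + 1767 + 1767*(-1/1428)) - 225680 = (-314/613 + 1767 - 589/476) - 225680 = 515078875/291788 - 225680 = -65335636965/291788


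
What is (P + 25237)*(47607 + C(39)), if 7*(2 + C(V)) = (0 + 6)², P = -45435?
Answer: -6731407658/7 ≈ -9.6163e+8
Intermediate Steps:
C(V) = 22/7 (C(V) = -2 + (0 + 6)²/7 = -2 + (⅐)*6² = -2 + (⅐)*36 = -2 + 36/7 = 22/7)
(P + 25237)*(47607 + C(39)) = (-45435 + 25237)*(47607 + 22/7) = -20198*333271/7 = -6731407658/7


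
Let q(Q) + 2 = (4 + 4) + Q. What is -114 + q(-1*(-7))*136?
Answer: 1654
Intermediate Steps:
q(Q) = 6 + Q (q(Q) = -2 + ((4 + 4) + Q) = -2 + (8 + Q) = 6 + Q)
-114 + q(-1*(-7))*136 = -114 + (6 - 1*(-7))*136 = -114 + (6 + 7)*136 = -114 + 13*136 = -114 + 1768 = 1654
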